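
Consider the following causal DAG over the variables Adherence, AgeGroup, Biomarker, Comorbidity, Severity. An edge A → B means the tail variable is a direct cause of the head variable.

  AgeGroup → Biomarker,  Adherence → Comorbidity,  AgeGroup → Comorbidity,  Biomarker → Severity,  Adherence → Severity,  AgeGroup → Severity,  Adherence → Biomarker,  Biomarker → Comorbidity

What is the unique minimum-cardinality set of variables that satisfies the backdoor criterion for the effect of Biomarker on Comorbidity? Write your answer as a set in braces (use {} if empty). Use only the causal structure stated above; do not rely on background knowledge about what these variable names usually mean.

Variables eligible for adjustment (non-descendants of Biomarker, excluding Biomarker and Comorbidity): {Adherence, AgeGroup}.
Backdoor paths from Biomarker to Comorbidity:
  P1: Biomarker <- AgeGroup -> Comorbidity
  P2: Biomarker <- AgeGroup -> Severity <- Adherence -> Comorbidity
  P3: Biomarker <- Adherence -> Comorbidity
  P4: Biomarker <- Adherence -> Severity <- AgeGroup -> Comorbidity
The empty set is not sufficient: P1 (Biomarker <- AgeGroup -> Comorbidity) has no collider blocking it and no conditioned non-collider, so it is open.
Try {Adherence, AgeGroup}:
  P1: blocked at fork node AgeGroup ∈ conditioning set.
  P2: blocked at fork node AgeGroup ∈ conditioning set.
  P3: blocked at fork node Adherence ∈ conditioning set.
  P4: blocked at fork node Adherence ∈ conditioning set.
{Adherence, AgeGroup} contains no descendant of Biomarker and blocks every backdoor path.
Every element of {Adherence, AgeGroup} is needed (dropping Adherence leaves P3 open; dropping AgeGroup leaves P1 open), so no proper subset is valid.
Among all size-2 subsets of the eligible variables, only {Adherence, AgeGroup} blocks every backdoor path, so it is the unique smallest valid adjustment set.

{Adherence, AgeGroup}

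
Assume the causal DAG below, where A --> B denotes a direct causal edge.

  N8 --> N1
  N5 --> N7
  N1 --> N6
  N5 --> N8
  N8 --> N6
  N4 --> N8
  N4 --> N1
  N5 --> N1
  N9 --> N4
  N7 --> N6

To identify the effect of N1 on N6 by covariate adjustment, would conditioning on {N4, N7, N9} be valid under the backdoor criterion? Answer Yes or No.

Backdoor paths from N1 to N6 (paths whose first edge points into N1):
  P1: N1 <- N4 -> N8 <- N5 -> N7 -> N6
  P2: N1 <- N4 -> N8 -> N6
  P3: N1 <- N5 -> N7 -> N6
  P4: N1 <- N5 -> N8 -> N6
  P5: N1 <- N8 <- N5 -> N7 -> N6
  P6: N1 <- N8 -> N6
Condition 1 (no descendant of N1 in the set): holds — descendants of N1 are {N6}; none are in {N4, N7, N9}.
Condition 2 (every backdoor path blocked by {N4, N7, N9}):
  P1: blocked at fork node N4 ∈ conditioning set.
  P2: blocked at fork node N4 ∈ conditioning set.
  P3: blocked at chain node N7 ∈ conditioning set.
  P4: open — no interior node is in the conditioning set.
  P5: blocked at chain node N7 ∈ conditioning set.
  P6: open — no interior node is in the conditioning set.
{N4, N7, N9} does not satisfy the backdoor criterion.

No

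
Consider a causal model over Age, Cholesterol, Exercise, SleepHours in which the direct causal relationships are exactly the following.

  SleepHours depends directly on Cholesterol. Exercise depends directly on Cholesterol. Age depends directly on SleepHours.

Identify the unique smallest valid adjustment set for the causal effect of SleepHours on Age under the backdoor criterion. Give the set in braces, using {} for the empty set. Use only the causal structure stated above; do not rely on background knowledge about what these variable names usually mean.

{}

Variables eligible for adjustment (non-descendants of SleepHours, excluding SleepHours and Age): {Cholesterol, Exercise}.
Backdoor paths from SleepHours to Age:
  (none)
With no backdoor paths the empty set already satisfies the criterion, and it is trivially minimal.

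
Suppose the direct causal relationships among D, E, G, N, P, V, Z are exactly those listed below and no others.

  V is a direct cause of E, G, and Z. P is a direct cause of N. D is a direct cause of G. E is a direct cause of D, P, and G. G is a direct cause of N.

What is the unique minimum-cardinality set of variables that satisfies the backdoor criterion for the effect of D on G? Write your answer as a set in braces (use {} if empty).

{E}

Variables eligible for adjustment (non-descendants of D, excluding D and G): {E, P, V, Z}.
Backdoor paths from D to G:
  P1: D <- E <- V -> G
  P2: D <- E -> P -> N <- G
  P3: D <- E -> G
The empty set is not sufficient: P1 (D <- E <- V -> G) has no collider blocking it and no conditioned non-collider, so it is open.
Try {E}:
  P1: blocked at chain node E ∈ conditioning set.
  P2: blocked at fork node E ∈ conditioning set.
  P3: blocked at fork node E ∈ conditioning set.
{E} contains no descendant of D and blocks every backdoor path.
No other singleton works — e.g. {V} leaves P3 open — so {E} is the unique smallest valid adjustment set.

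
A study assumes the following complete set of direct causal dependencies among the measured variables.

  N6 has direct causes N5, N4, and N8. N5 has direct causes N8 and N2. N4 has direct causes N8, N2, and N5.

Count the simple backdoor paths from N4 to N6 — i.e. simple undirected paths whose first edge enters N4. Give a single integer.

A backdoor path from N4 to N6 is any simple undirected path whose first edge points into N4 (i.e. leaves N4 via a parent).
Parents of N4: {N2, N5, N8}.
Enumerating:
  P1: N4 <- N2 -> N5 <- N8 -> N6
  P2: N4 <- N2 -> N5 -> N6
  P3: N4 <- N8 -> N5 -> N6
  P4: N4 <- N8 -> N6
  P5: N4 <- N5 <- N8 -> N6
  P6: N4 <- N5 -> N6
That exhausts the simple backdoor paths. Count: 6.

6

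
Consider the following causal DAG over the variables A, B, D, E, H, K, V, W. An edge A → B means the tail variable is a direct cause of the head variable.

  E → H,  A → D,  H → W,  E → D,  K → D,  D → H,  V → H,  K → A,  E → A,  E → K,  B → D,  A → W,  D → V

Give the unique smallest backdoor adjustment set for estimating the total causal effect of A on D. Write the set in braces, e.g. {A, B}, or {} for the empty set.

Variables eligible for adjustment (non-descendants of A, excluding A and D): {B, E, K}.
Backdoor paths from A to D:
  P1: A <- E -> K -> D
  P2: A <- E -> D
  P3: A <- E -> H <- D
  P4: A <- E -> H <- V <- D
  P5: A <- K <- E -> D
  P6: A <- K <- E -> H <- D
  P7: A <- K <- E -> H <- V <- D
  P8: A <- K -> D
The empty set is not sufficient: P1 (A <- E -> K -> D) has no collider blocking it and no conditioned non-collider, so it is open.
Try {E, K}:
  P1: blocked at fork node E ∈ conditioning set.
  P2: blocked at fork node E ∈ conditioning set.
  P3: blocked at fork node E ∈ conditioning set.
  P4: blocked at fork node E ∈ conditioning set.
  P5: blocked at chain node K ∈ conditioning set.
  P6: blocked at chain node K ∈ conditioning set.
  P7: blocked at chain node K ∈ conditioning set.
  P8: blocked at fork node K ∈ conditioning set.
{E, K} contains no descendant of A and blocks every backdoor path.
Every element of {E, K} is needed (dropping E leaves P2 open; dropping K leaves P8 open), so no proper subset is valid.
Among all size-2 subsets of the eligible variables, only {E, K} blocks every backdoor path, so it is the unique smallest valid adjustment set.

{E, K}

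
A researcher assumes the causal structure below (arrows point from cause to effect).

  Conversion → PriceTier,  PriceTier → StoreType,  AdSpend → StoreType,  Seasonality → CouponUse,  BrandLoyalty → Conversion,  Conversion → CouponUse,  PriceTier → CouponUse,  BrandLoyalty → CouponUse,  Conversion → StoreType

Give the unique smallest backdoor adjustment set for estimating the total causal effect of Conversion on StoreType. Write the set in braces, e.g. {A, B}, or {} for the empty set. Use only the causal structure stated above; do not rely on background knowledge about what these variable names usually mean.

Variables eligible for adjustment (non-descendants of Conversion, excluding Conversion and StoreType): {AdSpend, BrandLoyalty, Seasonality}.
Backdoor paths from Conversion to StoreType:
  P1: Conversion <- BrandLoyalty -> CouponUse <- PriceTier -> StoreType
Each backdoor path contains an unconditioned collider, so every path is already blocked with the empty conditioning set:
  P1: blocked at collider CouponUse (neither it nor any descendant is in the conditioning set).
The empty set is therefore the unique smallest valid set.

{}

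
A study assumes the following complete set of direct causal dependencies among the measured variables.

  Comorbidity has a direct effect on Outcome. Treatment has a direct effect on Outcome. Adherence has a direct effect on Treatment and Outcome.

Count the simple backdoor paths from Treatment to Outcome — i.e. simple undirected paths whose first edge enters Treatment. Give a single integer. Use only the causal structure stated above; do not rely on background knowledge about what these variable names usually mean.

A backdoor path from Treatment to Outcome is any simple undirected path whose first edge points into Treatment (i.e. leaves Treatment via a parent).
Parents of Treatment: {Adherence}.
Enumerating:
  P1: Treatment <- Adherence -> Outcome
That exhausts the simple backdoor paths. Count: 1.

1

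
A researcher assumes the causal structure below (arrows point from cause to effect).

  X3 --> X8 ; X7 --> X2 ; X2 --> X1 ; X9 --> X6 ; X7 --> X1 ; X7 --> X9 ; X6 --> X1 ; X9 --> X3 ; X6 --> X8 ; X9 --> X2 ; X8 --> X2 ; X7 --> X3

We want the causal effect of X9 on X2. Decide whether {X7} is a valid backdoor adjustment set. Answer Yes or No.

Backdoor paths from X9 to X2 (paths whose first edge points into X9):
  P1: X9 <- X7 -> X3 -> X8 <- X6 -> X1 <- X2
  P2: X9 <- X7 -> X3 -> X8 -> X2
  P3: X9 <- X7 -> X2
  P4: X9 <- X7 -> X1 <- X6 -> X8 -> X2
  P5: X9 <- X7 -> X1 <- X2
Condition 1 (no descendant of X9 in the set): holds — descendants of X9 are {X1, X2, X3, X6, X8}; none are in {X7}.
Condition 2 (every backdoor path blocked by {X7}):
  P1: blocked at fork node X7 ∈ conditioning set.
  P2: blocked at fork node X7 ∈ conditioning set.
  P3: blocked at fork node X7 ∈ conditioning set.
  P4: blocked at fork node X7 ∈ conditioning set.
  P5: blocked at fork node X7 ∈ conditioning set.
{X7} satisfies the backdoor criterion.

Yes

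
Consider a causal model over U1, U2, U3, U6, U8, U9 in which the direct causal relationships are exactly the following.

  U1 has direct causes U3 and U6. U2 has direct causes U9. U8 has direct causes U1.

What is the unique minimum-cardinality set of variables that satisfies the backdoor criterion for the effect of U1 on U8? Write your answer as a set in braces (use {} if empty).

{}

Variables eligible for adjustment (non-descendants of U1, excluding U1 and U8): {U2, U3, U6, U9}.
Backdoor paths from U1 to U8:
  (none)
With no backdoor paths the empty set already satisfies the criterion, and it is trivially minimal.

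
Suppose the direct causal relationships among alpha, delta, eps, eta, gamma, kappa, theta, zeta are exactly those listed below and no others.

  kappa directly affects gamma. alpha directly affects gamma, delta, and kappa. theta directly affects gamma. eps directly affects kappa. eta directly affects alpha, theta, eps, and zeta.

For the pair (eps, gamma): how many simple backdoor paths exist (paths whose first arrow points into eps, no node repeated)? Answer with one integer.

3

A backdoor path from eps to gamma is any simple undirected path whose first edge points into eps (i.e. leaves eps via a parent).
Parents of eps: {eta}.
Enumerating:
  P1: eps <- eta -> alpha -> kappa -> gamma
  P2: eps <- eta -> alpha -> gamma
  P3: eps <- eta -> theta -> gamma
That exhausts the simple backdoor paths. Count: 3.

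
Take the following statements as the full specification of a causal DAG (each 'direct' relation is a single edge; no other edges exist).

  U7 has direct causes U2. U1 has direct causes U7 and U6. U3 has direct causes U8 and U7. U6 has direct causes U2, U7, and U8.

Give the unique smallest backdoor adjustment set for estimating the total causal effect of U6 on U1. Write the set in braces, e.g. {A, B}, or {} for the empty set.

{U7}

Variables eligible for adjustment (non-descendants of U6, excluding U6 and U1): {U2, U3, U7, U8}.
Backdoor paths from U6 to U1:
  P1: U6 <- U8 -> U3 <- U7 -> U1
  P2: U6 <- U2 -> U7 -> U1
  P3: U6 <- U7 -> U1
The empty set is not sufficient: P2 (U6 <- U2 -> U7 -> U1) has no collider blocking it and no conditioned non-collider, so it is open.
Try {U7}:
  P1: blocked at collider U3 (neither it nor any descendant is in the conditioning set).
  P2: blocked at chain node U7 ∈ conditioning set.
  P3: blocked at fork node U7 ∈ conditioning set.
{U7} contains no descendant of U6 and blocks every backdoor path.
No other singleton works — e.g. {U8} leaves P2 open — so {U7} is the unique smallest valid adjustment set.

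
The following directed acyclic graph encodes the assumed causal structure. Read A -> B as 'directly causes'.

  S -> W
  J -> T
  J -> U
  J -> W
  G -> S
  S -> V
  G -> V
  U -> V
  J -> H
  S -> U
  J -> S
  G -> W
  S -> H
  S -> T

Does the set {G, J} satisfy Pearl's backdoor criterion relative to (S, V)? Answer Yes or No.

Backdoor paths from S to V (paths whose first edge points into S):
  P1: S <- J -> W <- G -> V
  P2: S <- J -> U -> V
  P3: S <- G -> W <- J -> U -> V
  P4: S <- G -> V
Condition 1 (no descendant of S in the set): holds — descendants of S are {H, T, U, V, W}; none are in {G, J}.
Condition 2 (every backdoor path blocked by {G, J}):
  P1: blocked at fork node J ∈ conditioning set.
  P2: blocked at fork node J ∈ conditioning set.
  P3: blocked at fork node G ∈ conditioning set.
  P4: blocked at fork node G ∈ conditioning set.
{G, J} satisfies the backdoor criterion.

Yes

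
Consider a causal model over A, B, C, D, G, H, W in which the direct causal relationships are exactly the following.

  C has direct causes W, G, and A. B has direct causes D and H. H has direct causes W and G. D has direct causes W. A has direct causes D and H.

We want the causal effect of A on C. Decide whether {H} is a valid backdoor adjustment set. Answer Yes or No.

Backdoor paths from A to C (paths whose first edge points into A):
  P1: A <- H <- G -> C
  P2: A <- H <- W -> C
  P3: A <- H -> B <- D <- W -> C
  P4: A <- D <- W -> H <- G -> C
  P5: A <- D <- W -> C
  P6: A <- D -> B <- H <- G -> C
  P7: A <- D -> B <- H <- W -> C
Condition 1 (no descendant of A in the set): holds — descendants of A are {C}; none are in {H}.
Condition 2 (every backdoor path blocked by {H}):
  P1: blocked at chain node H ∈ conditioning set.
  P2: blocked at chain node H ∈ conditioning set.
  P3: blocked at fork node H ∈ conditioning set.
  P4: open — collider(s) H are conditioned on (or have a conditioned descendant) and no non-collider on the path is in the set.
  P5: open — no interior node is in the conditioning set.
  P6: blocked at collider B (neither it nor any descendant is in the conditioning set).
  P7: blocked at collider B (neither it nor any descendant is in the conditioning set).
{H} does not satisfy the backdoor criterion.

No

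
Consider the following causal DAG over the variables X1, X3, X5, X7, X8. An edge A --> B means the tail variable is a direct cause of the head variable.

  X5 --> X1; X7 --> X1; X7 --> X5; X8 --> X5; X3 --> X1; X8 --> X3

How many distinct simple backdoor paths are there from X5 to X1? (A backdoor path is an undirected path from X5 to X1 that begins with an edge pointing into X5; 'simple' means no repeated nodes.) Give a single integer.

2

A backdoor path from X5 to X1 is any simple undirected path whose first edge points into X5 (i.e. leaves X5 via a parent).
Parents of X5: {X7, X8}.
Enumerating:
  P1: X5 <- X7 -> X1
  P2: X5 <- X8 -> X3 -> X1
That exhausts the simple backdoor paths. Count: 2.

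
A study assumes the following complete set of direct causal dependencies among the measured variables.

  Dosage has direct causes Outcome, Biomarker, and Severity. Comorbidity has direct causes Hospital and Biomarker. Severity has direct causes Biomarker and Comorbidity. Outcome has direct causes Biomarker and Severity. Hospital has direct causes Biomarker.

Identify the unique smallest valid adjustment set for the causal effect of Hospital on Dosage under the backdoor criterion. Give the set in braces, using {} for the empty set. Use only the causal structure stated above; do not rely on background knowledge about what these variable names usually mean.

Variables eligible for adjustment (non-descendants of Hospital, excluding Hospital and Dosage): {Biomarker}.
Backdoor paths from Hospital to Dosage:
  P1: Hospital <- Biomarker -> Comorbidity -> Severity -> Outcome -> Dosage
  P2: Hospital <- Biomarker -> Comorbidity -> Severity -> Dosage
  P3: Hospital <- Biomarker -> Severity -> Outcome -> Dosage
  P4: Hospital <- Biomarker -> Severity -> Dosage
  P5: Hospital <- Biomarker -> Outcome <- Severity -> Dosage
  P6: Hospital <- Biomarker -> Outcome -> Dosage
  P7: Hospital <- Biomarker -> Dosage
The empty set is not sufficient: P1 (Hospital <- Biomarker -> Comorbidity -> Severity -> Outcome -> Dosage) has no collider blocking it and no conditioned non-collider, so it is open.
Try {Biomarker}:
  P1: blocked at fork node Biomarker ∈ conditioning set.
  P2: blocked at fork node Biomarker ∈ conditioning set.
  P3: blocked at fork node Biomarker ∈ conditioning set.
  P4: blocked at fork node Biomarker ∈ conditioning set.
  P5: blocked at fork node Biomarker ∈ conditioning set.
  P6: blocked at fork node Biomarker ∈ conditioning set.
  P7: blocked at fork node Biomarker ∈ conditioning set.
{Biomarker} contains no descendant of Hospital and blocks every backdoor path.
{Biomarker} is the unique smallest valid adjustment set.

{Biomarker}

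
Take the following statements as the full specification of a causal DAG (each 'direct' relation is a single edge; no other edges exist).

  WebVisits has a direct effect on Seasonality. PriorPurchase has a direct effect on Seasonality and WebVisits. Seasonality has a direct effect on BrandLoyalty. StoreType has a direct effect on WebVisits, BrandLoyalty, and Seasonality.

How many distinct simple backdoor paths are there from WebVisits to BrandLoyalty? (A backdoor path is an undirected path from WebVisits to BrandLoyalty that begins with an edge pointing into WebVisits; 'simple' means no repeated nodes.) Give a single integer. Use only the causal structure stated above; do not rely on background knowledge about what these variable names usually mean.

4

A backdoor path from WebVisits to BrandLoyalty is any simple undirected path whose first edge points into WebVisits (i.e. leaves WebVisits via a parent).
Parents of WebVisits: {PriorPurchase, StoreType}.
Enumerating:
  P1: WebVisits <- PriorPurchase -> Seasonality <- StoreType -> BrandLoyalty
  P2: WebVisits <- PriorPurchase -> Seasonality -> BrandLoyalty
  P3: WebVisits <- StoreType -> Seasonality -> BrandLoyalty
  P4: WebVisits <- StoreType -> BrandLoyalty
That exhausts the simple backdoor paths. Count: 4.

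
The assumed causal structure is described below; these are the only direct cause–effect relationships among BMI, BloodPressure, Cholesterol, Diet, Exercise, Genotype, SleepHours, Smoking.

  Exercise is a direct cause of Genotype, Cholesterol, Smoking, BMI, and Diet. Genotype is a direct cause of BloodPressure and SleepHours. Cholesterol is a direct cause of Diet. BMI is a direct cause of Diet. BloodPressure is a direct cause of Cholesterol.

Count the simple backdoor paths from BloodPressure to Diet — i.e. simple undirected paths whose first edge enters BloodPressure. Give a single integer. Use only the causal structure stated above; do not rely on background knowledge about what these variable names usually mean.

3

A backdoor path from BloodPressure to Diet is any simple undirected path whose first edge points into BloodPressure (i.e. leaves BloodPressure via a parent).
Parents of BloodPressure: {Genotype}.
Enumerating:
  P1: BloodPressure <- Genotype <- Exercise -> Cholesterol -> Diet
  P2: BloodPressure <- Genotype <- Exercise -> BMI -> Diet
  P3: BloodPressure <- Genotype <- Exercise -> Diet
That exhausts the simple backdoor paths. Count: 3.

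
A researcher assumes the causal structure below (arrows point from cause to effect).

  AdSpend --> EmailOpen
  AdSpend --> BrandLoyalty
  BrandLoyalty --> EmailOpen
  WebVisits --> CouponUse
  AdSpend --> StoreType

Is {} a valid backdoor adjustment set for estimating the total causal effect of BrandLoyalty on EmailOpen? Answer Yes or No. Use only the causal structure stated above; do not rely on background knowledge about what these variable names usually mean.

No

Backdoor paths from BrandLoyalty to EmailOpen (paths whose first edge points into BrandLoyalty):
  P1: BrandLoyalty <- AdSpend -> EmailOpen
Condition 1 (no descendant of BrandLoyalty in the set): holds — descendants of BrandLoyalty are {EmailOpen}; none are in {}.
Condition 2 (every backdoor path blocked by {}):
  P1: open — no interior node is in the conditioning set.
{} does not satisfy the backdoor criterion.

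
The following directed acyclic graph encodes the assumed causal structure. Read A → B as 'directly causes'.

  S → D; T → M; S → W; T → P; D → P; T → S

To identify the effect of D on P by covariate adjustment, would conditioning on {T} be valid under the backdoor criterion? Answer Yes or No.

Yes

Backdoor paths from D to P (paths whose first edge points into D):
  P1: D <- S <- T -> P
Condition 1 (no descendant of D in the set): holds — descendants of D are {P}; none are in {T}.
Condition 2 (every backdoor path blocked by {T}):
  P1: blocked at fork node T ∈ conditioning set.
{T} satisfies the backdoor criterion.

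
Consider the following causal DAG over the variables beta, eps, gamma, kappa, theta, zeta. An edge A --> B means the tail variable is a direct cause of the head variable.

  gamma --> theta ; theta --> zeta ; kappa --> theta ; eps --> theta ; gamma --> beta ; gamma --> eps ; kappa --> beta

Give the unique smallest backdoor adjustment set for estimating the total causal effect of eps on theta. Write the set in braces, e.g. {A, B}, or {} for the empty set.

Variables eligible for adjustment (non-descendants of eps, excluding eps and theta): {beta, gamma, kappa}.
Backdoor paths from eps to theta:
  P1: eps <- gamma -> beta <- kappa -> theta
  P2: eps <- gamma -> theta
The empty set is not sufficient: P2 (eps <- gamma -> theta) has no collider blocking it and no conditioned non-collider, so it is open.
Try {gamma}:
  P1: blocked at fork node gamma ∈ conditioning set.
  P2: blocked at fork node gamma ∈ conditioning set.
{gamma} contains no descendant of eps and blocks every backdoor path.
No other singleton works — e.g. {kappa} leaves P2 open — so {gamma} is the unique smallest valid adjustment set.

{gamma}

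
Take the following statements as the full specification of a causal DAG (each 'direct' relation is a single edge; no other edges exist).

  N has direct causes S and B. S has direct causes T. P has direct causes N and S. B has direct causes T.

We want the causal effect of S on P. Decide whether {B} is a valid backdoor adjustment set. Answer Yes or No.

Yes

Backdoor paths from S to P (paths whose first edge points into S):
  P1: S <- T -> B -> N -> P
Condition 1 (no descendant of S in the set): holds — descendants of S are {N, P}; none are in {B}.
Condition 2 (every backdoor path blocked by {B}):
  P1: blocked at chain node B ∈ conditioning set.
{B} satisfies the backdoor criterion.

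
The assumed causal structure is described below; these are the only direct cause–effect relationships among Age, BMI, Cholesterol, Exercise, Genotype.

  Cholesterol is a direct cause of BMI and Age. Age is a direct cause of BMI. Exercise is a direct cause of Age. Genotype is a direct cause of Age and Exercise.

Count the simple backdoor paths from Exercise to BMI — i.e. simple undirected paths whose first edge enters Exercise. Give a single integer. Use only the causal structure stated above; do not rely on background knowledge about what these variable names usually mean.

A backdoor path from Exercise to BMI is any simple undirected path whose first edge points into Exercise (i.e. leaves Exercise via a parent).
Parents of Exercise: {Genotype}.
Enumerating:
  P1: Exercise <- Genotype -> Age <- Cholesterol -> BMI
  P2: Exercise <- Genotype -> Age -> BMI
That exhausts the simple backdoor paths. Count: 2.

2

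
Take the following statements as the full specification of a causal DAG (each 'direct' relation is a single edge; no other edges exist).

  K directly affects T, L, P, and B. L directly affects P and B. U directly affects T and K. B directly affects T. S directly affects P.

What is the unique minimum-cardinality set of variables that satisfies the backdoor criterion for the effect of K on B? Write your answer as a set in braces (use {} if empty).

Variables eligible for adjustment (non-descendants of K, excluding K and B): {S, U}.
Backdoor paths from K to B:
  P1: K <- U -> T <- B
Each backdoor path contains an unconditioned collider, so every path is already blocked with the empty conditioning set:
  P1: blocked at collider T (neither it nor any descendant is in the conditioning set).
The empty set is therefore the unique smallest valid set.

{}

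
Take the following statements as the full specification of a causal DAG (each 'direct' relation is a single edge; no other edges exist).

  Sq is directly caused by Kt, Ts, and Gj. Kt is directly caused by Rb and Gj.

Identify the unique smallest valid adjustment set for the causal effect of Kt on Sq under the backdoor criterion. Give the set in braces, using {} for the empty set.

{Gj}

Variables eligible for adjustment (non-descendants of Kt, excluding Kt and Sq): {Gj, Rb, Ts}.
Backdoor paths from Kt to Sq:
  P1: Kt <- Gj -> Sq
The empty set is not sufficient: P1 (Kt <- Gj -> Sq) has no collider blocking it and no conditioned non-collider, so it is open.
Try {Gj}:
  P1: blocked at fork node Gj ∈ conditioning set.
{Gj} contains no descendant of Kt and blocks every backdoor path.
No other singleton works — e.g. {Ts} leaves P1 open — so {Gj} is the unique smallest valid adjustment set.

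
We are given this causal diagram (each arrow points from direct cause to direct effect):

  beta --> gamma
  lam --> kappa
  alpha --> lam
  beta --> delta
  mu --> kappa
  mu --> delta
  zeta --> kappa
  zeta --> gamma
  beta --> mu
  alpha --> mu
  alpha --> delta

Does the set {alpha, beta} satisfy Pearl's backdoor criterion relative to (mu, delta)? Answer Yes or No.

Yes

Backdoor paths from mu to delta (paths whose first edge points into mu):
  P1: mu <- alpha -> lam -> kappa <- zeta -> gamma <- beta -> delta
  P2: mu <- alpha -> delta
  P3: mu <- beta -> delta
  P4: mu <- beta -> gamma <- zeta -> kappa <- lam <- alpha -> delta
Condition 1 (no descendant of mu in the set): holds — descendants of mu are {delta, kappa}; none are in {alpha, beta}.
Condition 2 (every backdoor path blocked by {alpha, beta}):
  P1: blocked at fork node alpha ∈ conditioning set.
  P2: blocked at fork node alpha ∈ conditioning set.
  P3: blocked at fork node beta ∈ conditioning set.
  P4: blocked at fork node beta ∈ conditioning set.
{alpha, beta} satisfies the backdoor criterion.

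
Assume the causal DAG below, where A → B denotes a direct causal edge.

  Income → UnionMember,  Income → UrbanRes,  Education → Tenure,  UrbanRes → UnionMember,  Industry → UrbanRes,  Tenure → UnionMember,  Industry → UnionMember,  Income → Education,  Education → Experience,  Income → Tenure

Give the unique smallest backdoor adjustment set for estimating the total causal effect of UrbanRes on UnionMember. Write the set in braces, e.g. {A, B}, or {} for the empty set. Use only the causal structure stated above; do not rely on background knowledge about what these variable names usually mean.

{Income, Industry}

Variables eligible for adjustment (non-descendants of UrbanRes, excluding UrbanRes and UnionMember): {Education, Experience, Income, Industry, Tenure}.
Backdoor paths from UrbanRes to UnionMember:
  P1: UrbanRes <- Income -> Education -> Tenure -> UnionMember
  P2: UrbanRes <- Income -> Tenure -> UnionMember
  P3: UrbanRes <- Income -> UnionMember
  P4: UrbanRes <- Industry -> UnionMember
The empty set is not sufficient: P1 (UrbanRes <- Income -> Education -> Tenure -> UnionMember) has no collider blocking it and no conditioned non-collider, so it is open.
Try {Income, Industry}:
  P1: blocked at fork node Income ∈ conditioning set.
  P2: blocked at fork node Income ∈ conditioning set.
  P3: blocked at fork node Income ∈ conditioning set.
  P4: blocked at fork node Industry ∈ conditioning set.
{Income, Industry} contains no descendant of UrbanRes and blocks every backdoor path.
Every element of {Income, Industry} is needed (dropping Income leaves P1 open; dropping Industry leaves P4 open), so no proper subset is valid.
Among all size-2 subsets of the eligible variables, only {Income, Industry} blocks every backdoor path, so it is the unique smallest valid adjustment set.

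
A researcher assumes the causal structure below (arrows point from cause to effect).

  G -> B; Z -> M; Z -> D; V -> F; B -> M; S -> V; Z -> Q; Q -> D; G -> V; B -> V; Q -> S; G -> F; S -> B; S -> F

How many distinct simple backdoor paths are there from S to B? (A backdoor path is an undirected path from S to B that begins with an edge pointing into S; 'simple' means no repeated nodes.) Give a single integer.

A backdoor path from S to B is any simple undirected path whose first edge points into S (i.e. leaves S via a parent).
Parents of S: {Q}.
Enumerating:
  P1: S <- Q <- Z -> M <- B
  P2: S <- Q -> D <- Z -> M <- B
That exhausts the simple backdoor paths. Count: 2.

2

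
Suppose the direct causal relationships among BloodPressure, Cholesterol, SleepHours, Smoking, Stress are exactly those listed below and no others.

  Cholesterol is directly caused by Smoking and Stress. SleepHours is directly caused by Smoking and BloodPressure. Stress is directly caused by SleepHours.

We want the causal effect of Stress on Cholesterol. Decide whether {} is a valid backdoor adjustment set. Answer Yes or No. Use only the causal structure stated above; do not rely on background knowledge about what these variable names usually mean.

No

Backdoor paths from Stress to Cholesterol (paths whose first edge points into Stress):
  P1: Stress <- SleepHours <- Smoking -> Cholesterol
Condition 1 (no descendant of Stress in the set): holds — descendants of Stress are {Cholesterol}; none are in {}.
Condition 2 (every backdoor path blocked by {}):
  P1: open — no interior node is in the conditioning set.
{} does not satisfy the backdoor criterion.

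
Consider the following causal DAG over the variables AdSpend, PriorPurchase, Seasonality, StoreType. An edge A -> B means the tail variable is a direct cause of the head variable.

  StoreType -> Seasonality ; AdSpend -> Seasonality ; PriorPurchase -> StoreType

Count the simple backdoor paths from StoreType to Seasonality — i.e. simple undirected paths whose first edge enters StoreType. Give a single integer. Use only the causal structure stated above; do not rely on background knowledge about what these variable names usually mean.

A backdoor path from StoreType to Seasonality is any simple undirected path whose first edge points into StoreType (i.e. leaves StoreType via a parent).
Parents of StoreType: {PriorPurchase}.
No simple path from any parent of StoreType reaches Seasonality without revisiting StoreType, so there are no backdoor paths.

0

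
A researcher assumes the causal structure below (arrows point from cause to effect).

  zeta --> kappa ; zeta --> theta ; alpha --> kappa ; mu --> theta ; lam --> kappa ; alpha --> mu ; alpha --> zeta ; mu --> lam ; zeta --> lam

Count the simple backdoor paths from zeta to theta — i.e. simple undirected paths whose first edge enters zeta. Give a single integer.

2

A backdoor path from zeta to theta is any simple undirected path whose first edge points into zeta (i.e. leaves zeta via a parent).
Parents of zeta: {alpha}.
Enumerating:
  P1: zeta <- alpha -> mu -> theta
  P2: zeta <- alpha -> kappa <- lam <- mu -> theta
That exhausts the simple backdoor paths. Count: 2.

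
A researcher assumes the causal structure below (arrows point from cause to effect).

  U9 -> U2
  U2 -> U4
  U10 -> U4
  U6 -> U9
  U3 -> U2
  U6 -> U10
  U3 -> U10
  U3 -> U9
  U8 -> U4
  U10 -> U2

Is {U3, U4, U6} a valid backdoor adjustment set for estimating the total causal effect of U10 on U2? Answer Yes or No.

Backdoor paths from U10 to U2 (paths whose first edge points into U10):
  P1: U10 <- U3 -> U9 -> U2
  P2: U10 <- U3 -> U2
  P3: U10 <- U6 -> U9 <- U3 -> U2
  P4: U10 <- U6 -> U9 -> U2
Condition 1 (no descendant of U10 in the set): FAILS — U4 is a descendant of U10.
Condition 2 (every backdoor path blocked by {U3, U4, U6}):
  P1: blocked at fork node U3 ∈ conditioning set.
  P2: blocked at fork node U3 ∈ conditioning set.
  P3: blocked at fork node U6 ∈ conditioning set.
  P4: blocked at fork node U6 ∈ conditioning set.
{U3, U4, U6} does not satisfy the backdoor criterion.

No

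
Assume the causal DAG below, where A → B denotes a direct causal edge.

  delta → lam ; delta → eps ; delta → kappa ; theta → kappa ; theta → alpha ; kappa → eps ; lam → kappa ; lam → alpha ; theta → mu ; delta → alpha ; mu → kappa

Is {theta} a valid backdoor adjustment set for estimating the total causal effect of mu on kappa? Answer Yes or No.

Yes

Backdoor paths from mu to kappa (paths whose first edge points into mu):
  P1: mu <- theta -> alpha <- delta -> lam -> kappa
  P2: mu <- theta -> alpha <- delta -> kappa
  P3: mu <- theta -> alpha <- delta -> eps <- kappa
  P4: mu <- theta -> alpha <- lam <- delta -> kappa
  P5: mu <- theta -> alpha <- lam <- delta -> eps <- kappa
  P6: mu <- theta -> alpha <- lam -> kappa
  P7: mu <- theta -> kappa
Condition 1 (no descendant of mu in the set): holds — descendants of mu are {eps, kappa}; none are in {theta}.
Condition 2 (every backdoor path blocked by {theta}):
  P1: blocked at fork node theta ∈ conditioning set.
  P2: blocked at fork node theta ∈ conditioning set.
  P3: blocked at fork node theta ∈ conditioning set.
  P4: blocked at fork node theta ∈ conditioning set.
  P5: blocked at fork node theta ∈ conditioning set.
  P6: blocked at fork node theta ∈ conditioning set.
  P7: blocked at fork node theta ∈ conditioning set.
{theta} satisfies the backdoor criterion.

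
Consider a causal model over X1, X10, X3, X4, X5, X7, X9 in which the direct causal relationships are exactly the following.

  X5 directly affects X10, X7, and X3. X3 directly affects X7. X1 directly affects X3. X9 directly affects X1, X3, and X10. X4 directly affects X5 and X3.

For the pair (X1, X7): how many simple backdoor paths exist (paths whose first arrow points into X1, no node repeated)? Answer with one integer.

A backdoor path from X1 to X7 is any simple undirected path whose first edge points into X1 (i.e. leaves X1 via a parent).
Parents of X1: {X9}.
Enumerating:
  P1: X1 <- X9 -> X3 <- X4 -> X5 -> X7
  P2: X1 <- X9 -> X3 <- X5 -> X7
  P3: X1 <- X9 -> X3 -> X7
  P4: X1 <- X9 -> X10 <- X5 <- X4 -> X3 -> X7
  P5: X1 <- X9 -> X10 <- X5 -> X3 -> X7
  P6: X1 <- X9 -> X10 <- X5 -> X7
That exhausts the simple backdoor paths. Count: 6.

6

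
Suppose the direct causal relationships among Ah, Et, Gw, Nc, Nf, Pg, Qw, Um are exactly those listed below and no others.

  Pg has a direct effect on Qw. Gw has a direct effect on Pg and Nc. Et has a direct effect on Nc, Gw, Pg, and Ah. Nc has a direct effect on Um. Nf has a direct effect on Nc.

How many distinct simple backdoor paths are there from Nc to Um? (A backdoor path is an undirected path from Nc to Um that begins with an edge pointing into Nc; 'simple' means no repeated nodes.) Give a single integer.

A backdoor path from Nc to Um is any simple undirected path whose first edge points into Nc (i.e. leaves Nc via a parent).
Parents of Nc: {Et, Gw, Nf}.
No simple path from any parent of Nc reaches Um without revisiting Nc, so there are no backdoor paths.

0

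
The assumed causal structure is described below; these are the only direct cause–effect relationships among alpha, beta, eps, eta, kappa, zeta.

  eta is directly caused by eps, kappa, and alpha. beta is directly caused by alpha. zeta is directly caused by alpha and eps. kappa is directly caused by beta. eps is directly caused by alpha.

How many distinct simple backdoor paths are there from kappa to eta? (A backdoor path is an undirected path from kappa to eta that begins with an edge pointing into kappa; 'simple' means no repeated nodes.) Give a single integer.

A backdoor path from kappa to eta is any simple undirected path whose first edge points into kappa (i.e. leaves kappa via a parent).
Parents of kappa: {beta}.
Enumerating:
  P1: kappa <- beta <- alpha -> eps -> eta
  P2: kappa <- beta <- alpha -> zeta <- eps -> eta
  P3: kappa <- beta <- alpha -> eta
That exhausts the simple backdoor paths. Count: 3.

3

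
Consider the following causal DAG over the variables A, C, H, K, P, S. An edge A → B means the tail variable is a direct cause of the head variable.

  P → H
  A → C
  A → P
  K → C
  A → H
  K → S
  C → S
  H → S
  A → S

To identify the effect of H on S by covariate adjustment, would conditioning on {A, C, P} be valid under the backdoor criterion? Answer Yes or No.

Yes

Backdoor paths from H to S (paths whose first edge points into H):
  P1: H <- A -> C <- K -> S
  P2: H <- A -> C -> S
  P3: H <- A -> S
  P4: H <- P <- A -> C <- K -> S
  P5: H <- P <- A -> C -> S
  P6: H <- P <- A -> S
Condition 1 (no descendant of H in the set): holds — descendants of H are {S}; none are in {A, C, P}.
Condition 2 (every backdoor path blocked by {A, C, P}):
  P1: blocked at fork node A ∈ conditioning set.
  P2: blocked at fork node A ∈ conditioning set.
  P3: blocked at fork node A ∈ conditioning set.
  P4: blocked at chain node P ∈ conditioning set.
  P5: blocked at chain node P ∈ conditioning set.
  P6: blocked at chain node P ∈ conditioning set.
{A, C, P} satisfies the backdoor criterion.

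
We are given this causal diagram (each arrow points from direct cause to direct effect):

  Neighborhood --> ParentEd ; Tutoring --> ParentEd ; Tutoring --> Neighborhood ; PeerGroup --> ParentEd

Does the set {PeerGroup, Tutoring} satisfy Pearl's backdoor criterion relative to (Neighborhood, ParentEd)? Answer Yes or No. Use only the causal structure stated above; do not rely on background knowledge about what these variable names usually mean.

Backdoor paths from Neighborhood to ParentEd (paths whose first edge points into Neighborhood):
  P1: Neighborhood <- Tutoring -> ParentEd
Condition 1 (no descendant of Neighborhood in the set): holds — descendants of Neighborhood are {ParentEd}; none are in {PeerGroup, Tutoring}.
Condition 2 (every backdoor path blocked by {PeerGroup, Tutoring}):
  P1: blocked at fork node Tutoring ∈ conditioning set.
{PeerGroup, Tutoring} satisfies the backdoor criterion.

Yes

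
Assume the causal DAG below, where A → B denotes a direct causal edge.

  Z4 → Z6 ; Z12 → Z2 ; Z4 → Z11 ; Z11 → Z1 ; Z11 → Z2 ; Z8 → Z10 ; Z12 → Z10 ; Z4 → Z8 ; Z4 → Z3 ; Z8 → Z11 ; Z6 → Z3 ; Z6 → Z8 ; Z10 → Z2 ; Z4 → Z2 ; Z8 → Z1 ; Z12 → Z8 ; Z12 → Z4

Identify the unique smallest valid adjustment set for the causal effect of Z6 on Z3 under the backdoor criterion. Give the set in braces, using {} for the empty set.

Variables eligible for adjustment (non-descendants of Z6, excluding Z6 and Z3): {Z12, Z4}.
Backdoor paths from Z6 to Z3:
  P1: Z6 <- Z4 -> Z3
The empty set is not sufficient: P1 (Z6 <- Z4 -> Z3) has no collider blocking it and no conditioned non-collider, so it is open.
Try {Z4}:
  P1: blocked at fork node Z4 ∈ conditioning set.
{Z4} contains no descendant of Z6 and blocks every backdoor path.
No other singleton works — e.g. {Z12} leaves P1 open — so {Z4} is the unique smallest valid adjustment set.

{Z4}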